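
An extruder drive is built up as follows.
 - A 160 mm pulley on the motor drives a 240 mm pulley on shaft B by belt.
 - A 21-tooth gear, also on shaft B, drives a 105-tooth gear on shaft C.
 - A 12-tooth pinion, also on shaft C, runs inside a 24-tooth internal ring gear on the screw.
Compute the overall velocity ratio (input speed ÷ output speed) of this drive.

Each stage contributes driven/driver: belt 240/160 = 1.5, gear mesh 105/21 = 5, internal gear 24/12 = 2.
Overall: 1.5 × 5 × 2 = 15.

15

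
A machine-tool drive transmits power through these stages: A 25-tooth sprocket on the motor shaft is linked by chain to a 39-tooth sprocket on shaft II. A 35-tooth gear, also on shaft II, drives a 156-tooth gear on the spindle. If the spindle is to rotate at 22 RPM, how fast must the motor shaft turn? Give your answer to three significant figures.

Overall ratio R = 1.56 × 4.4571 = 6.9531.
Required input speed = output speed × R = 22 × 6.9531 = 152.97 RPM.

153 RPM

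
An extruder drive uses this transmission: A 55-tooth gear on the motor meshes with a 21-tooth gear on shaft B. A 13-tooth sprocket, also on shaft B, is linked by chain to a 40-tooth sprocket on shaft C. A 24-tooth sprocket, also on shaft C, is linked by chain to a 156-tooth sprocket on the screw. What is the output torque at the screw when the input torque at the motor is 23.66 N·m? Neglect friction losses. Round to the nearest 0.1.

180.7 N·m

After the gear mesh (21/55): 23.66 × 0.38182 = 9.0338 N·m
After the chain (40/13): 9.0338 × 3.0769 = 27.796 N·m
After the chain (156/24): 27.796 × 6.5 = 180.68 N·m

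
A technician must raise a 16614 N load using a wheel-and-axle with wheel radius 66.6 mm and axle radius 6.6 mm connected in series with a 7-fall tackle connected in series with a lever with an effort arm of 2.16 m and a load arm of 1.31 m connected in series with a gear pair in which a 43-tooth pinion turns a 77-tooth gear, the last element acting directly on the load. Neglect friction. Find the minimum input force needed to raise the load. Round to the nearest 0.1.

Wheel-and-axle MA = R/r = 66.6/6.6 = 10.091.
Block-and-tackle MA = number of supporting rope parts = 7.
Lever MA = effort arm / load arm = 2.16/1.31 = 1.6489.
Gear pair MA = 77/43 = 1.7907.
Combined ideal MA = 10.091 × 7 × 1.6489 × 1.7907 = 208.56.
Effort = load / MA = 16614 / 208.56 = 79.66 N.

79.7 N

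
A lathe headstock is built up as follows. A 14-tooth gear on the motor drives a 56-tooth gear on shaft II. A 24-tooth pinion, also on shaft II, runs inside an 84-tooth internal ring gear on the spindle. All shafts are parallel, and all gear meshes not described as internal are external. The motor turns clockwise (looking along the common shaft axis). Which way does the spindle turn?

anticlockwise

the motor → shaft II: external mesh, 1 reversal → CCW.
shaft II → the spindle: internal mesh, same direction → CCW.
1 reversal in total — an odd number — so the spindle turns opposite to the motor.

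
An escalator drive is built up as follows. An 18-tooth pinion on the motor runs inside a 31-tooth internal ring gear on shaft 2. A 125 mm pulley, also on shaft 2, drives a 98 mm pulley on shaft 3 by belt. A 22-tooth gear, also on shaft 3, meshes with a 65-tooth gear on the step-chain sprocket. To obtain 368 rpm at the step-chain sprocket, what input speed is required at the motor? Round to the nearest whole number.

1468 rpm

Overall ratio R = 1.7222 × 0.784 × 2.9545 = 3.9893.
Required input speed = output speed × R = 368 × 3.9893 = 1468.1 rpm.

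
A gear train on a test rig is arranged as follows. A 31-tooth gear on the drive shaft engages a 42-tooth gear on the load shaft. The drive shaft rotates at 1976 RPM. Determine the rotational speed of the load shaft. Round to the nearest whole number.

Gear mesh: ratio = 42/31 = 1.3548, so the load shaft turns at 1976 / 1.3548 = 1458.5 RPM.

1458 RPM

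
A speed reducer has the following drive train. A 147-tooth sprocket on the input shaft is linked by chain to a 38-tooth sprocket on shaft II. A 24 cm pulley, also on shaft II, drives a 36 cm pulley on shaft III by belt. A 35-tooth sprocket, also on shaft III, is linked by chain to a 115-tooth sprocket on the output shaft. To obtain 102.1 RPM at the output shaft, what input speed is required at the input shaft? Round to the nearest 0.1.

130.1 RPM

Overall ratio R = 0.2585 × 1.5 × 3.2857 = 1.2741.
Required input speed = output speed × R = 102.1 × 1.2741 = 130.08 RPM.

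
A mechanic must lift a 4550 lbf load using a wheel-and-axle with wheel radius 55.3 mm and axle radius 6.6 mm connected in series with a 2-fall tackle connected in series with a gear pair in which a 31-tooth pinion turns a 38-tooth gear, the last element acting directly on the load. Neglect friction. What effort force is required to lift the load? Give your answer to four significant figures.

221.5 lbf

Wheel-and-axle MA = R/r = 55.3/6.6 = 8.3788.
Block-and-tackle MA = number of supporting rope parts = 2.
Gear pair MA = 38/31 = 1.2258.
Combined ideal MA = 8.3788 × 2 × 1.2258 = 20.542.
Effort = load / MA = 4550 / 20.542 = 221.5 lbf.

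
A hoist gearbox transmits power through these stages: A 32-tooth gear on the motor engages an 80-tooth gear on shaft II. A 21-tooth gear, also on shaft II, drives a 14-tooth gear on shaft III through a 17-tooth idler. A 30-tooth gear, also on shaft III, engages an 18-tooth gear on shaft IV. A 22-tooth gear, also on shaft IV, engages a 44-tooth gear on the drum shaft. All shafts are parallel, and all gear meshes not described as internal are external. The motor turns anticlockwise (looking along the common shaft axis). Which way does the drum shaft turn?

the motor → shaft II: external mesh, 1 reversal → CW.
shaft II → shaft III: driver → idler → driven is 2 external meshes, 2 reversals → CW.
shaft III → shaft IV: external mesh, 1 reversal → CCW.
shaft IV → the drum shaft: external mesh, 1 reversal → CW.
5 reversals in total — an odd number — so the drum shaft turns opposite to the motor.

clockwise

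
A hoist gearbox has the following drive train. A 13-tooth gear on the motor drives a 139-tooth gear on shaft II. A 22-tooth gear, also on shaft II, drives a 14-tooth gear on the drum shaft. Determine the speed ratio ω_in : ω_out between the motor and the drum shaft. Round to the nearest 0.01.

Each stage contributes driven/driver: gear mesh 139/13 = 10.692, gear mesh 14/22 = 0.63636.
Overall: 10.692 × 0.63636 = 6.8042.

6.80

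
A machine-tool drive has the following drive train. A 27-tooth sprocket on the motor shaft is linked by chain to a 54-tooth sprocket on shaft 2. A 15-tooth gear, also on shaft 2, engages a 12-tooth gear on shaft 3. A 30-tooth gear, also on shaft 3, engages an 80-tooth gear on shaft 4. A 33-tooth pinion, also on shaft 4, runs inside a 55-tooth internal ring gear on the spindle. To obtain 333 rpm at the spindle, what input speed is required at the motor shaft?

2368 rpm

Overall ratio R = 2 × 0.8 × 2.6667 × 1.6667 = 7.1111.
Required input speed = output speed × R = 333 × 7.1111 = 2368 rpm.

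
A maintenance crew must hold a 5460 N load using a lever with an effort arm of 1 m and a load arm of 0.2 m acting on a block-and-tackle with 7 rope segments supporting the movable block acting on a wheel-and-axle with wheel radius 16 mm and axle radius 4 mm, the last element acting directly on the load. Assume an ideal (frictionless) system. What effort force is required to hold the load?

Lever MA = effort arm / load arm = 1/0.2 = 5.
Block-and-tackle MA = number of supporting rope parts = 7.
Wheel-and-axle MA = R/r = 16/4 = 4.
Combined ideal MA = 5 × 7 × 4 = 140.
Effort = load / MA = 5460 / 140 = 39 N.

39 N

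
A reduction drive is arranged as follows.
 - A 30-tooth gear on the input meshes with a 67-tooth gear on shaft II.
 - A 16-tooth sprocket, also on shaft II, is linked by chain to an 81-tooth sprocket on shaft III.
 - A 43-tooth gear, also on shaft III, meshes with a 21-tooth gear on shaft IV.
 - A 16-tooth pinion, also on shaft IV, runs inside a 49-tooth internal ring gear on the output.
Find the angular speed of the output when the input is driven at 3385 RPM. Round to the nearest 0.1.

the input → shaft II (gear mesh, 67/30): 3385 ÷ 2.2333 = 1515.7 RPM
shaft II → shaft III (chain, 81/16): 1515.7 ÷ 5.0625 = 299.39 RPM
shaft III → shaft IV (gear mesh, 21/43): 299.39 ÷ 0.48837 = 613.04 RPM
shaft IV → the output (internal gear, 49/16): 613.04 ÷ 3.0625 = 200.18 RPM

200.2 RPM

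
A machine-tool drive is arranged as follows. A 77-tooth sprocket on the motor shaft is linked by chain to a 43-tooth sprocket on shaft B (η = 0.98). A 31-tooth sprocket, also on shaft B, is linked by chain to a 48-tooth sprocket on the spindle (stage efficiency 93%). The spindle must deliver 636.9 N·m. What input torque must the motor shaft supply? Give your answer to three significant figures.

808 N·m

Overall ratio R = 0.55844 × 1.5484 = 0.86468; overall efficiency η = 0.98 × 0.93 = 0.9114.
Input torque = output torque / (R × η) = 636.9 / (0.86468 × 0.9114) = 808.17 N·m.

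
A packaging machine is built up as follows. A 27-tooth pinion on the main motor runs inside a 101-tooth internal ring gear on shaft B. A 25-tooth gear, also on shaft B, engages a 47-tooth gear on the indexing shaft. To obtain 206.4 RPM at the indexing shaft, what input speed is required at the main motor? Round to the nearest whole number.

1452 RPM

Overall ratio R = 3.7407 × 1.88 = 7.0326.
Required input speed = output speed × R = 206.4 × 7.0326 = 1451.5 RPM.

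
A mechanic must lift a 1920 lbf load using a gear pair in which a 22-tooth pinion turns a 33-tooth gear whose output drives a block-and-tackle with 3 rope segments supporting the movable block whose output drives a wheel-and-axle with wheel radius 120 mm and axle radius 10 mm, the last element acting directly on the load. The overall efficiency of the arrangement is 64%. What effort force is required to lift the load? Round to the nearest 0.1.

Gear pair MA = 33/22 = 1.5.
Block-and-tackle MA = number of supporting rope parts = 3.
Wheel-and-axle MA = R/r = 120/10 = 12.
Combined ideal MA = 1.5 × 3 × 12 = 54.
Actual MA = 54 × 0.64 = 34.56.
Effort = load / actual MA = 1920 / 34.56 = 55.556 lbf.

55.6 lbf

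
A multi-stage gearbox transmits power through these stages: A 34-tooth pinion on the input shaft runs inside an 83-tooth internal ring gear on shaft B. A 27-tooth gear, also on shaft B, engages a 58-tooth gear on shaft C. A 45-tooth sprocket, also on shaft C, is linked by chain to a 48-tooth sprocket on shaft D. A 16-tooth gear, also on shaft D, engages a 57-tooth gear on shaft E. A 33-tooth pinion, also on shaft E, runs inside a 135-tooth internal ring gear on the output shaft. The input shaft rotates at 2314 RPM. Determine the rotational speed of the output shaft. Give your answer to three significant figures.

28.4 RPM

the input shaft → shaft B (internal gear, 83/34): 2314 ÷ 2.4412 = 947.9 RPM
shaft B → shaft C (gear mesh, 58/27): 947.9 ÷ 2.1481 = 441.27 RPM
shaft C → shaft D (chain, 48/45): 441.27 ÷ 1.0667 = 413.69 RPM
shaft D → shaft E (gear mesh, 57/16): 413.69 ÷ 3.5625 = 116.12 RPM
shaft E → the output shaft (internal gear, 135/33): 116.12 ÷ 4.0909 = 28.385 RPM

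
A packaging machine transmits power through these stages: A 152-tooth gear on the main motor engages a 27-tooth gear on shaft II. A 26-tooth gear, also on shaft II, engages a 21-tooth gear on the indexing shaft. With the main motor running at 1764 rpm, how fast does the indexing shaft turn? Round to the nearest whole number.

Gear mesh: ratio = 27/152 = 0.17763, so shaft II turns at 1764 / 0.17763 = 9930.7 rpm.
Gear mesh: ratio = 21/26 = 0.80769, so the indexing shaft turns at 9930.7 / 0.80769 = 12295 rpm.

12295 rpm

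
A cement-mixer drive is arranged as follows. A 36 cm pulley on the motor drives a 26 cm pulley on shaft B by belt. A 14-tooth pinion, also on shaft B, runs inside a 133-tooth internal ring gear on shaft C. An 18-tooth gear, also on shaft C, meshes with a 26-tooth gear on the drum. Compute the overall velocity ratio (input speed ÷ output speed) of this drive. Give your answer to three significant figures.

Each stage contributes driven/driver: belt 26/36 = 0.72222, internal gear 133/14 = 9.5, gear mesh 26/18 = 1.4444.
Overall: 0.72222 × 9.5 × 1.4444 = 9.9105.

9.91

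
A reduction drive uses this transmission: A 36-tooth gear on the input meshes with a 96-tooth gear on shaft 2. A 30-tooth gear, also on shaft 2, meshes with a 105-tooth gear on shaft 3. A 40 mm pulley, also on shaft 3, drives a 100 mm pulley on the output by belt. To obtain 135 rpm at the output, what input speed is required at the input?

Overall ratio R = 2.6667 × 3.5 × 2.5 = 23.333.
Required input speed = output speed × R = 135 × 23.333 = 3150 rpm.

3150 rpm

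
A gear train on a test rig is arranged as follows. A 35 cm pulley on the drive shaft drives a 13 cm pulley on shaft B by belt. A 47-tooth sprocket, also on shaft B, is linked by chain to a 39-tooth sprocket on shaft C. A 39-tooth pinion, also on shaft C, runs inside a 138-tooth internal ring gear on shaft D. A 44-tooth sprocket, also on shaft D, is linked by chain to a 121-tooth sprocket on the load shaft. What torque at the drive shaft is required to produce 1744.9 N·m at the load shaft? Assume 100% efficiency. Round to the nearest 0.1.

Overall ratio R = 0.37143 × 0.82979 × 3.5385 × 2.75 = 2.9991.
Input torque = output torque / R = 1744.9 / 2.9991 = 581.81 N·m.

581.8 N·m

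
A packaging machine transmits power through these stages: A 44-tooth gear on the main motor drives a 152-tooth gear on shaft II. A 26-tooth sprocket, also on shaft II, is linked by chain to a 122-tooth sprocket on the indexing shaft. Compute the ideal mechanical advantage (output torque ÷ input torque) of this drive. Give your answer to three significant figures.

Each stage contributes driven/driver: gear mesh 152/44 = 3.4545, chain 122/26 = 4.6923.
Overall: 3.4545 × 4.6923 = 16.21.

16.2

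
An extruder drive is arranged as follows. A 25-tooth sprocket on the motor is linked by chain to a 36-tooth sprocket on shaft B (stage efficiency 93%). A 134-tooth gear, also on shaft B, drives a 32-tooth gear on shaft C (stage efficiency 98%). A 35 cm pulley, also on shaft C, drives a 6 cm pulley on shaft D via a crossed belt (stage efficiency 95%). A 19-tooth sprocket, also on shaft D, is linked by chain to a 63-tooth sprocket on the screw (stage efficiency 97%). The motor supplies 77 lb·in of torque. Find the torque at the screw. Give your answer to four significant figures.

After the chain (36/25): 77 × 1.44 × 0.93 = 103.12 lb·in
After the gear mesh (32/134): 103.12 × 0.23881 × 0.98 = 24.133 lb·in
After the belt (6/35): 24.133 × 0.17143 × 0.95 = 3.9302 lb·in
After the chain (63/19): 3.9302 × 3.3158 × 0.97 = 12.641 lb·in

12.64 lb·in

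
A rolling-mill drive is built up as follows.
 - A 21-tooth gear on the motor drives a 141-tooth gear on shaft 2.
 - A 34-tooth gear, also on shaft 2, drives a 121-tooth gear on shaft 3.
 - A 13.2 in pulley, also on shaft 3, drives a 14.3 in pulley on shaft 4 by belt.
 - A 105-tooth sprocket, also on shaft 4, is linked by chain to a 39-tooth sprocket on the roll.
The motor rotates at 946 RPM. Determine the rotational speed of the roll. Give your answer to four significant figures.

98.39 RPM

the motor → shaft 2 (gear mesh, 141/21): 946 ÷ 6.7143 = 140.89 RPM
shaft 2 → shaft 3 (gear mesh, 121/34): 140.89 ÷ 3.5588 = 39.59 RPM
shaft 3 → shaft 4 (belt, 14.3/13.2): 39.59 ÷ 1.0833 = 36.545 RPM
shaft 4 → the roll (chain, 39/105): 36.545 ÷ 0.37143 = 98.389 RPM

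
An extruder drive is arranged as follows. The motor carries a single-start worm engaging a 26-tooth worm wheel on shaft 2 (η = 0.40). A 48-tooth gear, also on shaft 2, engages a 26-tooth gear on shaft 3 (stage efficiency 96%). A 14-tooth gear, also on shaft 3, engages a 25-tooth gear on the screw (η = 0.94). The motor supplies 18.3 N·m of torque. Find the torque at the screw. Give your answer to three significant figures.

After the worm (26/1): 18.3 × 26 × 0.40 = 190.32 N·m
After the gear mesh (26/48): 190.32 × 0.54167 × 0.96 = 98.966 N·m
After the gear mesh (25/14): 98.966 × 1.7857 × 0.94 = 166.12 N·m

166 N·m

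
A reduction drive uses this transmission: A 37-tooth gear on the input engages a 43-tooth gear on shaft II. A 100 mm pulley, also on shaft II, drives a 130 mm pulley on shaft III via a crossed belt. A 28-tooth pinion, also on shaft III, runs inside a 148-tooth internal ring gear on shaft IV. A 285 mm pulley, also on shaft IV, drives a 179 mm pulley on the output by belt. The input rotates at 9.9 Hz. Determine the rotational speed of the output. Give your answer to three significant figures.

the input → shaft II (gear mesh, 43/37): 9.9 ÷ 1.1622 = 8.5186 Hz
shaft II → shaft III (belt, 130/100): 8.5186 ÷ 1.3 = 6.5528 Hz
shaft III → shaft IV (internal gear, 148/28): 6.5528 ÷ 5.2857 = 1.2397 Hz
shaft IV → the output (belt, 179/285): 1.2397 ÷ 0.62807 = 1.9738 Hz

1.97 Hz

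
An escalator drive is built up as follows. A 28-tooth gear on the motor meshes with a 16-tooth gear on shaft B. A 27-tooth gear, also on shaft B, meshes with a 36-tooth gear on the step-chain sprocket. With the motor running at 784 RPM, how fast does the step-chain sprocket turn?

Gear mesh: ratio = 16/28 = 0.57143, so shaft B turns at 784 / 0.57143 = 1372 RPM.
Gear mesh: ratio = 36/27 = 1.3333, so the step-chain sprocket turns at 1372 / 1.3333 = 1029 RPM.

1029 RPM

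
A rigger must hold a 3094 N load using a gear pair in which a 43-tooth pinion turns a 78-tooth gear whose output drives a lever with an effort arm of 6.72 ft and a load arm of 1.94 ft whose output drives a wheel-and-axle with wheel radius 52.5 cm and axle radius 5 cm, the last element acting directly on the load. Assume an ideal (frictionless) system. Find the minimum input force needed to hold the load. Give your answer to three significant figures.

46.9 N

Gear pair MA = 78/43 = 1.814.
Lever MA = effort arm / load arm = 6.72/1.94 = 3.4639.
Wheel-and-axle MA = R/r = 52.5/5 = 10.5.
Combined ideal MA = 1.814 × 3.4639 × 10.5 = 65.976.
Effort = load / MA = 3094 / 65.976 = 46.896 N.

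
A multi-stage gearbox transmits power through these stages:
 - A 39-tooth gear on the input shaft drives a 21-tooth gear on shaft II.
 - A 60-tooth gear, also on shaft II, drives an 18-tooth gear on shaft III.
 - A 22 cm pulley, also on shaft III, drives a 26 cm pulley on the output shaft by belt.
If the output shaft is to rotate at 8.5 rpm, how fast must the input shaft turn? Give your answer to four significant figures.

Overall ratio R = 0.53846 × 0.3 × 1.1818 = 0.19091.
Required input speed = output speed × R = 8.5 × 0.19091 = 1.6227 rpm.

1.623 rpm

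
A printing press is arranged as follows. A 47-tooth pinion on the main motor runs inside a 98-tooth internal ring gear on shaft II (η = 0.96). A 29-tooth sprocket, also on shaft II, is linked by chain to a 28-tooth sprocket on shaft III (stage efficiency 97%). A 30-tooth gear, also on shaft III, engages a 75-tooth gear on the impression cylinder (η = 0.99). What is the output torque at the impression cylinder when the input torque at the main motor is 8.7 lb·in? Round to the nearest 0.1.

internal gear 98/47 = 2.0851 → τ = 8.7·2.0851·0.96 = 17.415 lb·in
chain 28/29 = 0.96552 → τ = 17.415·0.96552·0.97 = 16.31 lb·in
gear mesh 75/30 = 2.5 → τ = 16.31·2.5·0.99 = 40.367 lb·in

40.4 lb·in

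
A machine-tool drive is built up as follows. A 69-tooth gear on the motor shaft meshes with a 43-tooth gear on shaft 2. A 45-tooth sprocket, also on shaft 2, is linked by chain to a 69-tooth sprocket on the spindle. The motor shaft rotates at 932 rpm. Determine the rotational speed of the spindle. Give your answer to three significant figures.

Gear mesh: ratio = 43/69 = 0.62319, so shaft 2 turns at 932 / 0.62319 = 1495.5 rpm.
Chain: ratio = 69/45 = 1.5333, so the spindle turns at 1495.5 / 1.5333 = 975.35 rpm.

975 rpm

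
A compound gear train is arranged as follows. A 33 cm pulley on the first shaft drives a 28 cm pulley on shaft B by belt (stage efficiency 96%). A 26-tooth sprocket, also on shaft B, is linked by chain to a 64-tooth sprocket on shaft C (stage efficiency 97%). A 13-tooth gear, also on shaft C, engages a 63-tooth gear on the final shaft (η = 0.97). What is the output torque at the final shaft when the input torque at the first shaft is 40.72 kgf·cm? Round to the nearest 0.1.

372.3 kgf·cm

Belt: ratio = 28/33 = 0.84848; torque at shaft B = 40.72 × 0.84848 × 0.96 = 33.168 kgf·cm.
Chain: ratio = 64/26 = 2.4615; torque at shaft C = 33.168 × 2.4615 × 0.97 = 79.196 kgf·cm.
Gear mesh: ratio = 63/13 = 4.8462; torque at the final shaft = 79.196 × 4.8462 × 0.97 = 372.28 kgf·cm.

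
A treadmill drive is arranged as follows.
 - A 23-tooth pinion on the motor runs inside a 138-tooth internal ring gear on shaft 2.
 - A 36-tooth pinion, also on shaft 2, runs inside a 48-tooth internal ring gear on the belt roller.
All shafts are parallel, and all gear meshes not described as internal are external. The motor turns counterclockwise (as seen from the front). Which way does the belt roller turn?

counterclockwise

the motor → shaft 2: internal mesh, same direction → CCW.
shaft 2 → the belt roller: internal mesh, same direction → CCW.
0 reversals in total — an even number — so the belt roller turns the same way as the motor.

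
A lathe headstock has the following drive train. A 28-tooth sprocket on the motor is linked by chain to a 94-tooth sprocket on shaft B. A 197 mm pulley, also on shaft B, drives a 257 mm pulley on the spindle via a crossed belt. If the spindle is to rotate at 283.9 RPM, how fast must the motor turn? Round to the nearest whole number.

Overall ratio R = 3.3571 × 1.3046 = 4.3796.
Required input speed = output speed × R = 283.9 × 4.3796 = 1243.4 RPM.

1243 RPM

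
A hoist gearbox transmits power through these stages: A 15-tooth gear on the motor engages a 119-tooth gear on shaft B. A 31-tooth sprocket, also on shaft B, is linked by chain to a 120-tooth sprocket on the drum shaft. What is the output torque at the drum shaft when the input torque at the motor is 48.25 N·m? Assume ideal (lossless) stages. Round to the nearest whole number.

gear mesh 119/15 = 7.9333 → τ = 48.25·7.9333 = 382.78 N·m
chain 120/31 = 3.871 → τ = 382.78·3.871 = 1481.7 N·m

1482 N·m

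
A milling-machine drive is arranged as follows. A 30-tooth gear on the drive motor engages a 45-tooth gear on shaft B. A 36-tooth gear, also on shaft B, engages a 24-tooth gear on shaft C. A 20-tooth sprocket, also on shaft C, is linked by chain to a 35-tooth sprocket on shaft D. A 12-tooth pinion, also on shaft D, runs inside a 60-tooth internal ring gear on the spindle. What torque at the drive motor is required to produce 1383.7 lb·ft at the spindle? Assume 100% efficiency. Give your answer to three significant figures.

158 lb·ft

Overall ratio R = 1.5 × 0.66667 × 1.75 × 5 = 8.75.
Input torque = output torque / R = 1383.7 / 8.75 = 158.14 lb·ft.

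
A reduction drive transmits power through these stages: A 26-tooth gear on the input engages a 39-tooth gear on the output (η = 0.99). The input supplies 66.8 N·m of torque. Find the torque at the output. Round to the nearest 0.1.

99.2 N·m

After the gear mesh (39/26): 66.8 × 1.5 × 0.99 = 99.198 N·m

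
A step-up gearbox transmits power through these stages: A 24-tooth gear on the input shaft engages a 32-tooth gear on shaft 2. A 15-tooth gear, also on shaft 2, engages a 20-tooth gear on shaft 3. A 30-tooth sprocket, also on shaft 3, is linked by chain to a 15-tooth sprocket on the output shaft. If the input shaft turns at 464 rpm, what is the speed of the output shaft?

522 rpm

Gear mesh: ratio = 32/24 = 1.3333, so shaft 2 turns at 464 / 1.3333 = 348 rpm.
Gear mesh: ratio = 20/15 = 1.3333, so shaft 3 turns at 348 / 1.3333 = 261 rpm.
Chain: ratio = 15/30 = 0.5, so the output shaft turns at 261 / 0.5 = 522 rpm.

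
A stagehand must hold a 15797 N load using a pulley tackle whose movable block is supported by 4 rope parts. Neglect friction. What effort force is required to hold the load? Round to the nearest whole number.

3949 N

Block-and-tackle MA = number of supporting rope parts = 4.
Effort = load / MA = 15797 / 4 = 3949.2 N.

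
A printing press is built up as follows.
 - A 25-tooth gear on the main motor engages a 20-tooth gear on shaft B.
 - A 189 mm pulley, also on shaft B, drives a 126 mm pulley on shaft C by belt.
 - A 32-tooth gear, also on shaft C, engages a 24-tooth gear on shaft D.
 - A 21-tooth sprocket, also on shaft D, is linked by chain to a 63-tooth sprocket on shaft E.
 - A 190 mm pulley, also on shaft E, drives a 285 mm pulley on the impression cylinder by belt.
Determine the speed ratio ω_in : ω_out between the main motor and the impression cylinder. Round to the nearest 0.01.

1.80

Each stage contributes driven/driver: gear mesh 20/25 = 0.8, belt 126/189 = 0.66667, gear mesh 24/32 = 0.75, chain 63/21 = 3, belt 285/190 = 1.5.
Overall: 0.8 × 0.66667 × 0.75 × 3 × 1.5 = 1.8.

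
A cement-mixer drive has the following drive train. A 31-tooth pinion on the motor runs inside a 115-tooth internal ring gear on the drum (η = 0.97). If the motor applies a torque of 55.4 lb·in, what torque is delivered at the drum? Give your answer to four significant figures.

Internal gear: ratio = 115/31 = 3.7097; torque at the drum = 55.4 × 3.7097 × 0.97 = 199.35 lb·in.

199.4 lb·in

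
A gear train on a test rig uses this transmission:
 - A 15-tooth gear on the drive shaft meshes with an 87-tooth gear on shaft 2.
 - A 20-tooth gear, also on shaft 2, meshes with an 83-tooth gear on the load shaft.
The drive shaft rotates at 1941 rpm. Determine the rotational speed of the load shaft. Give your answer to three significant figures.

80.6 rpm

gear mesh 87/15 = 5.8 → 1941/5.8 = 334.66 rpm
gear mesh 83/20 = 4.15 → 334.66/4.15 = 80.64 rpm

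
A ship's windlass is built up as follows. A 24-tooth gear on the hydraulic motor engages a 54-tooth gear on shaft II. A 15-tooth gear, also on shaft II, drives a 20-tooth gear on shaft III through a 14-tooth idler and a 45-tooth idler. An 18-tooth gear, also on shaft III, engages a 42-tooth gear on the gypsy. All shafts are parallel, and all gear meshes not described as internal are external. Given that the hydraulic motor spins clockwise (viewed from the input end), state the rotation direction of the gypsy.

the hydraulic motor → shaft II: external mesh, 1 reversal → CCW.
shaft II → shaft III: driver → idler → idler → driven is 3 external meshes, 3 reversals → CW.
shaft III → the gypsy: external mesh, 1 reversal → CCW.
5 reversals in total — an odd number — so the gypsy turns opposite to the hydraulic motor.

anticlockwise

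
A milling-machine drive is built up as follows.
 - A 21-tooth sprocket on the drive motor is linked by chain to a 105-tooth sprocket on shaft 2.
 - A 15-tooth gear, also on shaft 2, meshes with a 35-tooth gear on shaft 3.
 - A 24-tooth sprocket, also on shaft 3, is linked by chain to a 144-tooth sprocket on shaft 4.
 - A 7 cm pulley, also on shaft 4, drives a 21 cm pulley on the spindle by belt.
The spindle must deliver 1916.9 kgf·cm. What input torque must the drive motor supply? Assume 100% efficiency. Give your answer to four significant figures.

9.128 kgf·cm

Overall ratio R = 5 × 2.3333 × 6 × 3 = 210.
Input torque = output torque / R = 1916.9 / 210 = 9.1281 kgf·cm.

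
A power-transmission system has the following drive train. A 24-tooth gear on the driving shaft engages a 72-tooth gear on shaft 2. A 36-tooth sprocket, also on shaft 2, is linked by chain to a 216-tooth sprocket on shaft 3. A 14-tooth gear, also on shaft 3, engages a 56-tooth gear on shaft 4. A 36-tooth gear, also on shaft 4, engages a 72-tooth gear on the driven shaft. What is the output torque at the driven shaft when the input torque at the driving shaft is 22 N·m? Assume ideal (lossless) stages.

3168 N·m

After the gear mesh (72/24): 22 × 3 = 66 N·m
After the chain (216/36): 66 × 6 = 396 N·m
After the gear mesh (56/14): 396 × 4 = 1584 N·m
After the gear mesh (72/36): 1584 × 2 = 3168 N·m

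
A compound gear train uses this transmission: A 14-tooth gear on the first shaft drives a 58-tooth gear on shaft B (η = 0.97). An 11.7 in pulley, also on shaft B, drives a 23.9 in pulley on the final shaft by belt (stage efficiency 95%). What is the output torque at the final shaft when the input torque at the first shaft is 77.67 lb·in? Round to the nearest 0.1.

gear mesh 58/14 = 4.1429 → τ = 77.67·4.1429·0.97 = 312.12 lb·in
belt 23.9/11.7 = 2.0427 → τ = 312.12·2.0427·0.95 = 605.7 lb·in

605.7 lb·in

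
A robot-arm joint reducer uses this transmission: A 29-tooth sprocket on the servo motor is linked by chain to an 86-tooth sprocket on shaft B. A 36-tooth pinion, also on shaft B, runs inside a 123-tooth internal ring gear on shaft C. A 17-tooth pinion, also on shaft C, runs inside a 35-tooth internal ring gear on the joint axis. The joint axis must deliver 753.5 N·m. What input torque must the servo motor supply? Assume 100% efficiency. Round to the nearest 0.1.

36.1 N·m

Overall ratio R = 2.9655 × 3.4167 × 2.0588 = 20.86.
Input torque = output torque / R = 753.5 / 20.86 = 36.121 N·m.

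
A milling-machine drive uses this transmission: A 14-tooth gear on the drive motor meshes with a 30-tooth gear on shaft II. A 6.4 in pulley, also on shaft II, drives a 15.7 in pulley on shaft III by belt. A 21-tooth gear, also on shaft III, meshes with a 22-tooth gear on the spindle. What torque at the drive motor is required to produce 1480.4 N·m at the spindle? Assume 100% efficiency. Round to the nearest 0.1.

Overall ratio R = 2.1429 × 2.4531 × 1.0476 = 5.507.
Input torque = output torque / R = 1480.4 / 5.507 = 268.82 N·m.

268.8 N·m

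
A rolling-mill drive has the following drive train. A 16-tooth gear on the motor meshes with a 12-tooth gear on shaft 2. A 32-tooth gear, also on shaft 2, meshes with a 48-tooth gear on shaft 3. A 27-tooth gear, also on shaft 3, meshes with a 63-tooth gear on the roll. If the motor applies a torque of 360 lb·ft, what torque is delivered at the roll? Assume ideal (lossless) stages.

Gear mesh: ratio = 12/16 = 0.75; torque at shaft 2 = 360 × 0.75 = 270 lb·ft.
Gear mesh: ratio = 48/32 = 1.5; torque at shaft 3 = 270 × 1.5 = 405 lb·ft.
Gear mesh: ratio = 63/27 = 2.3333; torque at the roll = 405 × 2.3333 = 945 lb·ft.

945 lb·ft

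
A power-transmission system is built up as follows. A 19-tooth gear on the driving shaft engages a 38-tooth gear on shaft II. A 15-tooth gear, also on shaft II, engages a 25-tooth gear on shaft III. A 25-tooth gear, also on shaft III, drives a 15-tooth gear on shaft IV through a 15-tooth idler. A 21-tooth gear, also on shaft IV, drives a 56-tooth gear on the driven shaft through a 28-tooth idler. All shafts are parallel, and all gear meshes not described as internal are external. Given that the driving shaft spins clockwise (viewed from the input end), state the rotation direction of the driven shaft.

the driving shaft → shaft II: external mesh, 1 reversal → CCW.
shaft II → shaft III: external mesh, 1 reversal → CW.
shaft III → shaft IV: driver → idler → driven is 2 external meshes, 2 reversals → CW.
shaft IV → the driven shaft: driver → idler → driven is 2 external meshes, 2 reversals → CW.
6 reversals in total — an even number — so the driven shaft turns the same way as the driving shaft.

clockwise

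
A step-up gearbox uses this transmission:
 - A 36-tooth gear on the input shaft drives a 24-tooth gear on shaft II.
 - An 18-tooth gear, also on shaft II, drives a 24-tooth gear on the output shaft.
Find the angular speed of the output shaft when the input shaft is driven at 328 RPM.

Gear mesh: ratio = 24/36 = 0.66667, so shaft II turns at 328 / 0.66667 = 492 RPM.
Gear mesh: ratio = 24/18 = 1.3333, so the output shaft turns at 492 / 1.3333 = 369 RPM.

369 RPM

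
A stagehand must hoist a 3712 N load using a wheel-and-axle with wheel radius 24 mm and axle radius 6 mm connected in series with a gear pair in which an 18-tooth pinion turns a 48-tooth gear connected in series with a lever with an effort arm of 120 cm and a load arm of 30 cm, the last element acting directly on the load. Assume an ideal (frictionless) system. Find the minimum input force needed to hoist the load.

Wheel-and-axle MA = R/r = 24/6 = 4.
Gear pair MA = 48/18 = 2.6667.
Lever MA = effort arm / load arm = 120/30 = 4.
Combined ideal MA = 4 × 2.6667 × 4 = 42.667.
Effort = load / MA = 3712 / 42.667 = 87 N.

87 N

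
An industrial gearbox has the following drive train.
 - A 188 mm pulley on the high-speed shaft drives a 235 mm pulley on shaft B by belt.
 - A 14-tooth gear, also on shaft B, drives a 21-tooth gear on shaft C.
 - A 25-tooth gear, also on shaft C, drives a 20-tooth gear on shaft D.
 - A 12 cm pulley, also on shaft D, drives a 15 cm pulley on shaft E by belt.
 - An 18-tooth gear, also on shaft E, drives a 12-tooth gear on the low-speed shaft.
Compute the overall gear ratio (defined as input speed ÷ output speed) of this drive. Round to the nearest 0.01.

1.25

Each stage contributes driven/driver: belt 235/188 = 1.25, gear mesh 21/14 = 1.5, gear mesh 20/25 = 0.8, belt 15/12 = 1.25, gear mesh 12/18 = 0.66667.
Overall: 1.25 × 1.5 × 0.8 × 1.25 × 0.66667 = 1.25.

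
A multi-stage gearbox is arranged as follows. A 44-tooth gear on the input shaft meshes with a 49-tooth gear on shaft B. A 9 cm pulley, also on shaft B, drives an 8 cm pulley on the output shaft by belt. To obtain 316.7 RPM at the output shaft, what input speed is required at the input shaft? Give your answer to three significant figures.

Overall ratio R = 1.1136 × 0.88889 = 0.9899.
Required input speed = output speed × R = 316.7 × 0.9899 = 313.5 RPM.

314 RPM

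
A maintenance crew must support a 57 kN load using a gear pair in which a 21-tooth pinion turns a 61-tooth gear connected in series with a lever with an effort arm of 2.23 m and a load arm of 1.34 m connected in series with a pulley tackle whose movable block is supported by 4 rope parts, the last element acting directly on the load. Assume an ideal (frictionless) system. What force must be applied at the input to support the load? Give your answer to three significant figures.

2.95 kN

Gear pair MA = 61/21 = 2.9048.
Lever MA = effort arm / load arm = 2.23/1.34 = 1.6642.
Block-and-tackle MA = number of supporting rope parts = 4.
Combined ideal MA = 2.9048 × 1.6642 × 4 = 19.336.
Effort = load / MA = 57 / 19.336 = 2.9478 kN.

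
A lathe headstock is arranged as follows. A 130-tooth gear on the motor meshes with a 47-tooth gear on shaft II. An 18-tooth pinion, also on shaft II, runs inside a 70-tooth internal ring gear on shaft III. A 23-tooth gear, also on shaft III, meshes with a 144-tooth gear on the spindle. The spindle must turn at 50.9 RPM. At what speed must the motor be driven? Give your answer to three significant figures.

448 RPM

Overall ratio R = 0.36154 × 3.8889 × 6.2609 = 8.8027.
Required input speed = output speed × R = 50.9 × 8.8027 = 448.06 RPM.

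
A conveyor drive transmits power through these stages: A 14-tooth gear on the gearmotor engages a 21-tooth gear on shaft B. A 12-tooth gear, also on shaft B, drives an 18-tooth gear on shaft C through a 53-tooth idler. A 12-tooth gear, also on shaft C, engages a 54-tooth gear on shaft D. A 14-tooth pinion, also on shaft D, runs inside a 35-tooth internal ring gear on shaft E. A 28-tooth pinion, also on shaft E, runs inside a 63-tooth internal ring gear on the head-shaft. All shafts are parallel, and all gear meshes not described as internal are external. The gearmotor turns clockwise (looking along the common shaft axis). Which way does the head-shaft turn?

the gearmotor → shaft B: external mesh, 1 reversal → CCW.
shaft B → shaft C: driver → idler → driven is 2 external meshes, 2 reversals → CCW.
shaft C → shaft D: external mesh, 1 reversal → CW.
shaft D → shaft E: internal mesh, same direction → CW.
shaft E → the head-shaft: internal mesh, same direction → CW.
4 reversals in total — an even number — so the head-shaft turns the same way as the gearmotor.

clockwise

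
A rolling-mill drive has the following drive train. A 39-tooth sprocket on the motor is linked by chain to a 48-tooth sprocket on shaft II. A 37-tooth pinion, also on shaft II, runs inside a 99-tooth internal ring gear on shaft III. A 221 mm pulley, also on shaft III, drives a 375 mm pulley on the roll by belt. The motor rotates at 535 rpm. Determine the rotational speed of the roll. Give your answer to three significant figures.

95.7 rpm

Chain: ratio = 48/39 = 1.2308, so shaft II turns at 535 / 1.2308 = 434.69 rpm.
Internal gear: ratio = 99/37 = 2.6757, so shaft III turns at 434.69 / 2.6757 = 162.46 rpm.
Belt: ratio = 375/221 = 1.6968, so the roll turns at 162.46 / 1.6968 = 95.742 rpm.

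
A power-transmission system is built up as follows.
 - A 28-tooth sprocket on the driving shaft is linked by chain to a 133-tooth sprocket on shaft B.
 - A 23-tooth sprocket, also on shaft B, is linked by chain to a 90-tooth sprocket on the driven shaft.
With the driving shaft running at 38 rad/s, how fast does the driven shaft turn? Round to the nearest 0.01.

2.04 rad/s

chain 133/28 = 4.75 → 38/4.75 = 8 rad/s
chain 90/23 = 3.913 → 8/3.913 = 2.0444 rad/s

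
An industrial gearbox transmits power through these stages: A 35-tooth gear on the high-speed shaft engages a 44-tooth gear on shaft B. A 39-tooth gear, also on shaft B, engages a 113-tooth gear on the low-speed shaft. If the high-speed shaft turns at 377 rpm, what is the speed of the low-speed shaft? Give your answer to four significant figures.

103.5 rpm

the high-speed shaft → shaft B (gear mesh, 44/35): 377 ÷ 1.2571 = 299.89 rpm
shaft B → the low-speed shaft (gear mesh, 113/39): 299.89 ÷ 2.8974 = 103.5 rpm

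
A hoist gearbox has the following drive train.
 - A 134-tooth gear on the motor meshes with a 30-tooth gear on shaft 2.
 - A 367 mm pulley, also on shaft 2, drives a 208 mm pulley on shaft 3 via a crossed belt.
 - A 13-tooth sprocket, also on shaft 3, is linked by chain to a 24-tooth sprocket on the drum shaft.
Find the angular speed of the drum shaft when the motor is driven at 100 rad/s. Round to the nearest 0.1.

426.9 rad/s

gear mesh 30/134 = 0.22388 → 100/0.22388 = 446.67 rad/s
belt 208/367 = 0.56676 → 446.67/0.56676 = 788.11 rad/s
chain 24/13 = 1.8462 → 788.11/1.8462 = 426.89 rad/s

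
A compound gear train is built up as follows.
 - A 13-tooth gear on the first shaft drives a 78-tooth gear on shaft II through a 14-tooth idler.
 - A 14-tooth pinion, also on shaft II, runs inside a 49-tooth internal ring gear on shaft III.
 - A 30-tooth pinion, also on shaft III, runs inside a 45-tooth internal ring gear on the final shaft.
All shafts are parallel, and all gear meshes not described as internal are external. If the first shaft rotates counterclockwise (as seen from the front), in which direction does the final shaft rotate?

counterclockwise

the first shaft → shaft II: driver → idler → driven is 2 external meshes, 2 reversals → CCW.
shaft II → shaft III: internal mesh, same direction → CCW.
shaft III → the final shaft: internal mesh, same direction → CCW.
2 reversals in total — an even number — so the final shaft turns the same way as the first shaft.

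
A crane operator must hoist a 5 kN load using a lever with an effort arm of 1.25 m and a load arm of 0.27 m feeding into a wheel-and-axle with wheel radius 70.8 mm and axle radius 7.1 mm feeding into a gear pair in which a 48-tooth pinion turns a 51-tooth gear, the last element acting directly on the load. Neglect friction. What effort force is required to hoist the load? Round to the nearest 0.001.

0.102 kN

Lever MA = effort arm / load arm = 1.25/0.27 = 4.6296.
Wheel-and-axle MA = R/r = 70.8/7.1 = 9.9718.
Gear pair MA = 51/48 = 1.0625.
Combined ideal MA = 4.6296 × 9.9718 × 1.0625 = 49.051.
Effort = load / MA = 5 / 49.051 = 0.10193 kN.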